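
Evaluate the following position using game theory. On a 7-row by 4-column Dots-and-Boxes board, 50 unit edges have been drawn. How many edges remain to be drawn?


Grid: 7 x 4 boxes, i.e. 8 rows and 5 columns of dots.
Horizontal edges: (rows + 1) * cols = 8 * 4 = 32
Vertical edges: rows * (cols + 1) = 7 * 5 = 35
Total edges: 32 + 35 = 67
Edges drawn: 50
Remaining: 67 - 50 = 17

17


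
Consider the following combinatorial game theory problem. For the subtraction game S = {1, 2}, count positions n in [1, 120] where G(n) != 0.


Subtraction set S = {1, 2}, so G(n) = n mod 3.
G(n) = 0 when n is a multiple of 3.
Multiples of 3 in [1, 120]: 40
N-positions (nonzero Grundy) = 120 - 40 = 80

80


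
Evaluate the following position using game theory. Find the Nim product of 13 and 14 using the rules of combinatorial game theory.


Nim multiplication is bilinear over XOR: (u XOR v) * w = (u*w) XOR (v*w).
So we split each operand into its bit components and XOR the pairwise Nim products.
13 = 1 + 4 + 8 (as XOR of powers of 2).
14 = 2 + 4 + 8 (as XOR of powers of 2).
Using the standard Nim-product table on single bits:
  2*2 = 3,   2*4 = 8,   2*8 = 12,
  4*4 = 6,   4*8 = 11,  8*8 = 13,
and  1*x = x (identity), k*l = l*k (commutative).
Pairwise Nim products:
  1 * 2 = 2
  1 * 4 = 4
  1 * 8 = 8
  4 * 2 = 8
  4 * 4 = 6
  4 * 8 = 11
  8 * 2 = 12
  8 * 4 = 11
  8 * 8 = 13
XOR them: 2 XOR 4 XOR 8 XOR 8 XOR 6 XOR 11 XOR 12 XOR 11 XOR 13 = 1.
Result: 13 * 14 = 1 (in Nim).

1


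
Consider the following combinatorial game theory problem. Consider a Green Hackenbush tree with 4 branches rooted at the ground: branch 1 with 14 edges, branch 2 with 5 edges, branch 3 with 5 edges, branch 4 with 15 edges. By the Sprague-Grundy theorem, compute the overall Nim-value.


The tree has 4 branches from the ground vertex.
In Green Hackenbush, the Nim-value of a simple path of length k is k.
Branch 1: length 14, Nim-value = 14
Branch 2: length 5, Nim-value = 5
Branch 3: length 5, Nim-value = 5
Branch 4: length 15, Nim-value = 15
Total Nim-value = XOR of all branch values:
0 XOR 14 = 14
14 XOR 5 = 11
11 XOR 5 = 14
14 XOR 15 = 1
Nim-value of the tree = 1

1


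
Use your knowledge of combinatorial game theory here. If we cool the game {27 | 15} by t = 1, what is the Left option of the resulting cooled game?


Original game: {27 | 15} (a switch {a | b} with a > b).
Cooling by t (for t below the temperature (a - b)/2 = 6) taxes each move by t: {a | b} cooled by t is {a - t | b + t}.
Cooling amount: t = 1
Cooled Left option: 27 - 1 = 26
Cooled Right option: 15 + 1 = 16
Cooled game: {26 | 16}
Left option = 26

26


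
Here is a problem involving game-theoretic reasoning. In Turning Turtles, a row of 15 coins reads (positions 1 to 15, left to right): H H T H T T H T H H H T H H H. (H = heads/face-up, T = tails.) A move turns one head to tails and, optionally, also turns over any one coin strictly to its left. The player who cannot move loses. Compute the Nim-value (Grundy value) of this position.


Coins: H H T H T T H T H H H T H H H
Key fact: a single head at position k behaves exactly like a Nim heap of size k (turning it to T and optionally flipping a coin at j < k corresponds to moving the heap from k to j, or to 0), and heads combine as a disjunctive sum (two heads at the same place would cancel, matching j XOR j = 0). So the Nim-value is the XOR of the 1-indexed positions of the heads.
Face-up positions (1-indexed): [1, 2, 4, 7, 9, 10, 11, 13, 14, 15]
XOR 0 with 1: 0 XOR 1 = 1
XOR 1 with 2: 1 XOR 2 = 3
XOR 3 with 4: 3 XOR 4 = 7
XOR 7 with 7: 7 XOR 7 = 0
XOR 0 with 9: 0 XOR 9 = 9
XOR 9 with 10: 9 XOR 10 = 3
XOR 3 with 11: 3 XOR 11 = 8
XOR 8 with 13: 8 XOR 13 = 5
XOR 5 with 14: 5 XOR 14 = 11
XOR 11 with 15: 11 XOR 15 = 4
Nim-value = 4

4


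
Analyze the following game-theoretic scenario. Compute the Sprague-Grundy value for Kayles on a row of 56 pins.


Kayles: a move removes 1 or 2 adjacent pins from a contiguous row.
Removing pins from a row of k leaves two independent rows (a, b) with a + b = k - 1 (one pin) or a + b = k - 2 (two pins); an end removal gives a = 0.
By Sprague-Grundy, G(k) = mex{ G(a) XOR G(b) } over all these splits. G(0) = 0.
G(1): splits (0,0):0^0=0 -> mex({0}) = 1
G(2): splits (0,1):0^1=1 (0,0):0^0=0 -> mex({0, 1}) = 2
G(3): splits (0,2):0^2=2 (1,1):1^1=0 (0,1):0^1=1 -> mex({0, 1, 2}) = 3
G(4): splits (0,3):0^3=3 (1,2):1^2=3 (0,2):0^2=2 (1,1):1^1=0 -> mex({0, 2, 3}) = 1
G(5): splits (0,4):0^1=1 (1,3):1^3=2 (2,2):2^2=0 (0,3):0^3=3 (1,2):1^2=3 -> mex({0, 1, 2, 3}) = 4
G(6) = mex({0, 1, 2, 4}) = 3
G(7) = mex({0, 1, 3, 4, 5}) = 2
G(8) = mex({0, 2, 3, 5, 6}) = 1
G(9) = mex({0, 1, 2, 3, 6, 7}) = 4
G(10) = mex({0, 1, 3, 4, 5, 7}) = 2
G(11) = mex({0, 1, 2, 3, 4, 5}) = 6
G(12) = mex({0, 1, 2, 3, 5, 6, 7}) = 4
G(13) = mex({0, 2, 3, 4, 6, 7}) = 1
G(14) = mex({0, 1, 4, 5, 6, 7}) = 2
G(15) = mex({0, 1, 2, 3, 4, 5, 6}) = 7
G(16) = mex({0, 2, 3, 5, 6, 7}) = 1
G(17) = mex({0, 1, 2, 3, 5, 6, 7}) = 4
G(18) = mex({0, 1, 2, 4, 5, 6}) = 3
G(19) = mex({0, 1, 3, 4, 5, 7}) = 2
G(20) = mex({0, 2, 3, 4, 5, 6, 7}) = 1
G(21) = mex({0, 1, 2, 3, 5, 6, 7}) = 4
G(22) = mex({0, 1, 2, 3, 4, 5, 7}) = 6
G(23) = mex({0, 1, 2, 3, 4, 5, 6}) = 7
G(24) = mex({0, 1, 2, 3, 5, 6, 7}) = 4
G(25) = mex({0, 2, 3, 4, 6, 7}) = 1
G(26) = mex({0, 1, 3, 4, 5, 6, 7}) = 2
G(27) = mex({0, 1, 2, 3, 4, 5, 6, 7}) = 8
G(28) = mex({0, 1, 2, 3, 4, 6, 7, 8}) = 5
G(29) = mex({0, 1, 2, 3, 5, 6, 7, 8, 9}) = 4
G(30) = mex({0, 1, 2, 3, 4, 5, 6, 9, 10}) = 7
G(31) = mex({0, 1, 3, 4, 5, 7, 10, 11}) = 2
G(32) = mex({0, 2, 3, 4, 5, 6, 7, 9, 11}) = 1
G(33) = mex({0, 1, 2, 3, 4, 5, 6, 7, 9, 12}) = 8
G(34) = mex({0, 1, 2, 3, 4, 5, 7, 8, 11, 12}) = 6
G(35) = mex({0, 1, 2, 3, 4, 5, 6, 8, 9, 10, 11}) = 7
G(36) = mex({0, 1, 2, 3, 5, 6, 7, 9, 10}) = 4
G(37) = mex({0, 2, 3, 4, 6, 7, 9, 10, 11, 12}) = 1
G(38) = mex({0, 1, 3, 4, 5, 6, 7, 9, 10, 11, 12}) = 2
G(39) = mex({0, 1, 2, 4, 5, 6, 7, 9, 10, 12, 14}) = 3
G(40) = mex({0, 2, 3, 4, 6, 7, 11, 12, 14}) = 1
G(41) = mex({0, 1, 2, 3, 5, 6, 7, 9, 10, 11, 12}) = 4
G(42) = mex({0, 1, 2, 3, 4, 5, 6, 9, 10}) = 7
G(43) = mex({0, 1, 3, 4, 5, 7, 9, 10, 12, 15}) = 2
G(44) = mex({0, 2, 3, 4, 5, 6, 7, 9, 10, 12, 15}) = 1
G(45) = mex({0, 1, 2, 3, 4, 5, 6, 7, 9, 10, 12, 14}) = 8
G(46) = mex({0, 1, 3, 4, 5, 7, 8, 11, 12, 14}) = 2
G(47) = mex({0, 1, 2, 3, 4, 5, 6, 8, 9, 10, 11, 12}) = 7
G(48) = mex({0, 1, 2, 3, 5, 6, 7, 9, 10}) = 4
G(49) = mex({0, 2, 3, 4, 6, 7, 9, 10, 11, 12, 15}) = 1
G(50) = mex({0, 1, 4, 5, 6, 7, 9, 11, 12, 14, 15}) = 2
G(51) = mex({0, 1, 2, 3, 4, 5, 6, 7, 9, 12, 14, 15}) = 8
G(52) = mex({0, 2, 3, 4, 5, 6, 7, 8, 11, 12, 15}) = 1
G(53) = mex({0, 1, 2, 3, 5, 6, 7, 8, 9, 10, 11, 12}) = 4
G(54) = mex({0, 1, 2, 3, 4, 5, 6, 9, 10}) = 7
G(55) = mex({0, 1, 3, 4, 5, 7, 9, 10, 11, 12}) = 2
G(56) = mex({0, 2, 3, 4, 5, 6, 7, 9, 10, 11, 12, 13, 14}) = 1
Therefore G(56) = 1.

1


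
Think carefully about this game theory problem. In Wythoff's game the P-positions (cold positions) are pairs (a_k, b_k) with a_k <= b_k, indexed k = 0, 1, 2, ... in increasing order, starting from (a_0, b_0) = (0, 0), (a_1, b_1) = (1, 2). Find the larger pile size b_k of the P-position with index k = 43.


By Wythoff's theorem, a_k = floor(k * phi) and b_k = floor(k * phi^2) = a_k + k, where phi = (1 + sqrt(5))/2 is the golden ratio.
phi = (1 + sqrt(5))/2 = 1.618034
phi^2 = phi + 1 = 2.618034
k = 43
k * phi^2 = 43 * 2.618034 = 112.575462
b_43 = floor(k * phi^2) = 112 (check: a_43 + k = 69 + 43 = 112)

112


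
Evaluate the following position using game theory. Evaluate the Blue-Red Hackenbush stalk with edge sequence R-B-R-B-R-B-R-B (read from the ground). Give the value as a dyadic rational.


Edges (from ground): R-B-R-B-R-B-R-B
By Berlekamp's sign-expansion rule, a Blue-Red Hackenbush stalk has the value of the surreal number whose sign sequence is the edge sequence with B -> + and R -> -.
Sign sequence: -+-+-+-+
Trace the sign expansion in the surreal number tree, starting from 0:
Edge 1: R (sign -) -> bounds (-inf, 0), value = -1
Edge 2: B (sign +) -> bounds (-1, 0), value = -1/2
Edge 3: R (sign -) -> bounds (-1, -1/2), value = -3/4
Edge 4: B (sign +) -> bounds (-3/4, -1/2), value = -5/8
Edge 5: R (sign -) -> bounds (-3/4, -5/8), value = -11/16
Edge 6: B (sign +) -> bounds (-11/16, -5/8), value = -21/32
Edge 7: R (sign -) -> bounds (-11/16, -21/32), value = -43/64
Edge 8: B (sign +) -> bounds (-43/64, -21/32), value = -85/128
Game value = -85/128

-85/128


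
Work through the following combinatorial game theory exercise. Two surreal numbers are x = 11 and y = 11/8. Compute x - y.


x = 11, y = 11/8
Converting to common denominator: 8
x = 88/8, y = 11/8
x - y = 11 - 11/8 = 77/8

77/8


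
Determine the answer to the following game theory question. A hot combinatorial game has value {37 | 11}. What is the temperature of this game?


The game is {37 | 11}, a switch {a | b} with numbers a > b.
Cooling {a | b} by t gives {a - t | b + t}, which stops being hot when a - t = b + t, i.e. at t = (a - b)/2. So the temperature of a switch is (a - b)/2.
Temperature = (Left option - Right option) / 2
= (37 - (11)) / 2
= 26 / 2
= 13

13


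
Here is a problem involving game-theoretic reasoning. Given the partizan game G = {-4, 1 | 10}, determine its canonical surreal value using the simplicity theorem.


Left options: {-4, 1}, max = 1
Right options: {10}, min = 10
All options are numbers and max(Left) < min(Right), so by the simplicity theorem the value is the simplest (earliest-born) number strictly between 1 and 10.
Integers 2 through 9 all lie strictly between 1 and 10.
Among integers, the simplest (lowest birthday = smallest |n|; 0 is born on day 0, +-n on day n) is 2.
No non-integer in the interval can be simpler: if x is a non-integer in the interval, then floor(x) or ceil(x) also lies in the interval (the interval contains an integer), and both are proper prefixes of x's sign expansion, i.e. born earlier. So the game value is 2.
Game value = 2

2


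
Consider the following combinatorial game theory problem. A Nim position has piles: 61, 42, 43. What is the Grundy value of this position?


We need the XOR (exclusive or) of all pile sizes.
After XOR-ing pile 1 (size 61): 0 XOR 61 = 61
After XOR-ing pile 2 (size 42): 61 XOR 42 = 23
After XOR-ing pile 3 (size 43): 23 XOR 43 = 60
The Nim-value of this position is 60.

60


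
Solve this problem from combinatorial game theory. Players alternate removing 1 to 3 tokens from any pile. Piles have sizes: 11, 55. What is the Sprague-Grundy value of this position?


Subtraction set: {1, 2, 3}
For this subtraction set, G(n) = n mod 4 (period = max + 1 = 4).
Pile 1 (size 11): G(11) = 11 mod 4 = 3
Pile 2 (size 55): G(55) = 55 mod 4 = 3
Total Grundy value = XOR of all: 3 XOR 3 = 0

0


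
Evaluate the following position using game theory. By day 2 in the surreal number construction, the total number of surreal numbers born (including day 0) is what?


Day 0: {|} = 0 is born. Count = 1.
Day n: the number of surreal numbers born by day n is 2^(n+1) - 1.
By day 0: 2^1 - 1 = 1
By day 1: 2^2 - 1 = 3
By day 2: 2^3 - 1 = 7
By day 2: 7 surreal numbers.

7


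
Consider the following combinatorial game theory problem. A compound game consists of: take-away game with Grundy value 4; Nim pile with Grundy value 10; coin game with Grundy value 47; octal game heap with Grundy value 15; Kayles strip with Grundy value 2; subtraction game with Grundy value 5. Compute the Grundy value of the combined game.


By the Sprague-Grundy theorem, the Grundy value of a sum of games is the XOR of individual Grundy values.
take-away game: Grundy value = 4. Running XOR: 0 XOR 4 = 4
Nim pile: Grundy value = 10. Running XOR: 4 XOR 10 = 14
coin game: Grundy value = 47. Running XOR: 14 XOR 47 = 33
octal game heap: Grundy value = 15. Running XOR: 33 XOR 15 = 46
Kayles strip: Grundy value = 2. Running XOR: 46 XOR 2 = 44
subtraction game: Grundy value = 5. Running XOR: 44 XOR 5 = 41
The combined Grundy value is 41.

41


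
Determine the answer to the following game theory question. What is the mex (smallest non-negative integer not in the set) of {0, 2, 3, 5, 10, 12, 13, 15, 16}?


Set = {0, 2, 3, 5, 10, 12, 13, 15, 16}
0 is in the set.
1 is NOT in the set. This is the mex.
mex = 1

1


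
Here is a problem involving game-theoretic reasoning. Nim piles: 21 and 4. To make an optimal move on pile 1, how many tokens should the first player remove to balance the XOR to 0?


Piles: 21 and 4
Current XOR: 21 XOR 4 = 17 (non-zero, so this is an N-position).
To make the XOR zero, we need to find a move that balances the piles.
For pile 1 (size 21): target = 21 XOR 17 = 4
We reduce pile 1 from 21 to 4.
Tokens removed: 21 - 4 = 17
Verification: 4 XOR 4 = 0

17


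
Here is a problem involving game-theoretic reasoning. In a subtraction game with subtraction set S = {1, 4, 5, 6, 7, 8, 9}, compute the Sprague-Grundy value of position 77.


The subtraction set is S = {1, 4, 5, 6, 7, 8, 9}.
G(k) = mex{ G(k - s) : s in S, s <= k }. We compute iteratively: G(0) = 0.
G(1) = mex({0}) = 1
G(2) = mex({1}) = 0
G(3) = mex({0}) = 1
G(4) = mex({0, 1}) = 2
G(5) = mex({0, 1, 2}) = 3
G(6) = mex({0, 1, 3}) = 2
G(7) = mex({0, 1, 2}) = 3
G(8) = mex({0, 1, 2, 3}) = 4
G(9) = mex({0, 1, 2, 3, 4}) = 5
G(10) = mex({0, 1, 2, 3, 5}) = 4
G(11) = mex({0, 1, 2, 3, 4}) = 5
G(12) = mex({1, 2, 3, 4, 5}) = 0
G(13) = mex({0, 2, 3, 4, 5}) = 1
G(14) = mex({1, 2, 3, 4, 5}) = 0
G(15) = mex({0, 2, 3, 4, 5}) = 1
G(16) = mex({0, 1, 3, 4, 5}) = 2
G(17) = mex({0, 1, 2, 4, 5}) = 3
G(18) = mex({0, 1, 3, 4, 5}) = 2
G(19) = mex({0, 1, 2, 4, 5}) = 3
G(20) = mex({0, 1, 2, 3, 5}) = 4
Observe that G(12)..G(20) = 0, 1, 0, 1, 2, 3, 2, 3, 4 repeats G(0)..G(8) = 0, 1, 0, 1, 2, 3, 2, 3, 4.
For k >= max(S) = 9, G(k) is determined by the previous 9 values G(k-9)..G(k-1); a window of 9 consecutive values has recurred shifted by 12, so by induction G(k + 12) = G(k) for all k >= 0: the sequence is periodic from the start with period 12.
One period: G(0..11) = 0, 1, 0, 1, 2, 3, 2, 3, 4, 5, 4, 5.
77 mod 12 = 5, so G(77) = G(5) = 3.

3


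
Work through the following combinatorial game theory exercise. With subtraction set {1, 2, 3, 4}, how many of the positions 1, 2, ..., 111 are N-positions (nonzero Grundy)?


Subtraction set S = {1, 2, 3, 4}, so G(n) = n mod 5.
G(n) = 0 when n is a multiple of 5.
Multiples of 5 in [1, 111]: 22
N-positions (nonzero Grundy) = 111 - 22 = 89

89


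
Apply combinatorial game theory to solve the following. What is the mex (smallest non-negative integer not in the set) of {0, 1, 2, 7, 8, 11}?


Set = {0, 1, 2, 7, 8, 11}
0 is in the set.
1 is in the set.
2 is in the set.
3 is NOT in the set. This is the mex.
mex = 3

3


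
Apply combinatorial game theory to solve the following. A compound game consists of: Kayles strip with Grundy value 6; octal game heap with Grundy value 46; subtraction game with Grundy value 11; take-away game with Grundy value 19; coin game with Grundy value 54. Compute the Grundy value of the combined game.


By the Sprague-Grundy theorem, the Grundy value of a sum of games is the XOR of individual Grundy values.
Kayles strip: Grundy value = 6. Running XOR: 0 XOR 6 = 6
octal game heap: Grundy value = 46. Running XOR: 6 XOR 46 = 40
subtraction game: Grundy value = 11. Running XOR: 40 XOR 11 = 35
take-away game: Grundy value = 19. Running XOR: 35 XOR 19 = 48
coin game: Grundy value = 54. Running XOR: 48 XOR 54 = 6
The combined Grundy value is 6.

6


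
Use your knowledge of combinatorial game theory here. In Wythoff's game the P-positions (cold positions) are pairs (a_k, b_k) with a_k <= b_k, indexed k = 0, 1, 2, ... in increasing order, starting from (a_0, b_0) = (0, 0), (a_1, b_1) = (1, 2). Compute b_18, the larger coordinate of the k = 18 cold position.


By Wythoff's theorem, a_k = floor(k * phi) and b_k = floor(k * phi^2) = a_k + k, where phi = (1 + sqrt(5))/2 is the golden ratio.
phi = (1 + sqrt(5))/2 = 1.618034
phi^2 = phi + 1 = 2.618034
k = 18
k * phi^2 = 18 * 2.618034 = 47.124612
b_18 = floor(k * phi^2) = 47 (check: a_18 + k = 29 + 18 = 47)

47


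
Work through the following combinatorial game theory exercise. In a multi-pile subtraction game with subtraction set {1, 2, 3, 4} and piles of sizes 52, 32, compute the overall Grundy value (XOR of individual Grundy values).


Subtraction set: {1, 2, 3, 4}
For this subtraction set, G(n) = n mod 5 (period = max + 1 = 5).
Pile 1 (size 52): G(52) = 52 mod 5 = 2
Pile 2 (size 32): G(32) = 32 mod 5 = 2
Total Grundy value = XOR of all: 2 XOR 2 = 0

0


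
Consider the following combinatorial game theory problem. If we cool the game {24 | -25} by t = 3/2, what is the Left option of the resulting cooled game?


Original game: {24 | -25} (a switch {a | b} with a > b).
Cooling by t (for t below the temperature (a - b)/2 = 49/2) taxes each move by t: {a | b} cooled by t is {a - t | b + t}.
Cooling amount: t = 3/2
Cooled Left option: 24 - 3/2 = 45/2
Cooled Right option: -25 + 3/2 = -47/2
Cooled game: {45/2 | -47/2}
Left option = 45/2

45/2


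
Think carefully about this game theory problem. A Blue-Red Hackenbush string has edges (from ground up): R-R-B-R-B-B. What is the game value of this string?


Edges (from ground): R-R-B-R-B-B
By Berlekamp's sign-expansion rule, a Blue-Red Hackenbush stalk has the value of the surreal number whose sign sequence is the edge sequence with B -> + and R -> -.
Sign sequence: --+-++
Trace the sign expansion in the surreal number tree, starting from 0:
Edge 1: R (sign -) -> bounds (-inf, 0), value = -1
Edge 2: R (sign -) -> bounds (-inf, -1), value = -2
Edge 3: B (sign +) -> bounds (-2, -1), value = -3/2
Edge 4: R (sign -) -> bounds (-2, -3/2), value = -7/4
Edge 5: B (sign +) -> bounds (-7/4, -3/2), value = -13/8
Edge 6: B (sign +) -> bounds (-13/8, -3/2), value = -25/16
Game value = -25/16

-25/16


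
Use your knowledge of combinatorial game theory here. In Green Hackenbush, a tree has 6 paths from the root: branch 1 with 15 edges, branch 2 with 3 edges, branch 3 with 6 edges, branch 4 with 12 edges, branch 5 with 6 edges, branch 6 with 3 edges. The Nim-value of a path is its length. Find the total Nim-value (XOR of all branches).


The tree has 6 branches from the ground vertex.
In Green Hackenbush, the Nim-value of a simple path of length k is k.
Branch 1: length 15, Nim-value = 15
Branch 2: length 3, Nim-value = 3
Branch 3: length 6, Nim-value = 6
Branch 4: length 12, Nim-value = 12
Branch 5: length 6, Nim-value = 6
Branch 6: length 3, Nim-value = 3
Total Nim-value = XOR of all branch values:
0 XOR 15 = 15
15 XOR 3 = 12
12 XOR 6 = 10
10 XOR 12 = 6
6 XOR 6 = 0
0 XOR 3 = 3
Nim-value of the tree = 3

3


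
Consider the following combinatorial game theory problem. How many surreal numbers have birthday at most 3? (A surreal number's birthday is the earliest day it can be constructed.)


Day 0: {|} = 0 is born. Count = 1.
Day n: the number of surreal numbers born by day n is 2^(n+1) - 1.
By day 0: 2^1 - 1 = 1
By day 1: 2^2 - 1 = 3
By day 2: 2^3 - 1 = 7
By day 3: 2^4 - 1 = 15
By day 3: 15 surreal numbers.

15


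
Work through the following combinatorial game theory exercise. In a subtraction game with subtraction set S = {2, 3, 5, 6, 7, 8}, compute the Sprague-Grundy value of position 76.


The subtraction set is S = {2, 3, 5, 6, 7, 8}.
G(k) = mex{ G(k - s) : s in S, s <= k }. We compute iteratively: G(0) = 0.
G(1) = mex({}) = 0
G(2) = mex({0}) = 1
G(3) = mex({0}) = 1
G(4) = mex({0, 1}) = 2
G(5) = mex({0, 1}) = 2
G(6) = mex({0, 1, 2}) = 3
G(7) = mex({0, 1, 2}) = 3
G(8) = mex({0, 1, 2, 3}) = 4
G(9) = mex({0, 1, 2, 3}) = 4
G(10) = mex({1, 2, 3, 4}) = 0
G(11) = mex({1, 2, 3, 4}) = 0
G(12) = mex({0, 2, 3, 4}) = 1
G(13) = mex({0, 2, 3, 4}) = 1
G(14) = mex({0, 1, 3, 4}) = 2
G(15) = mex({0, 1, 3, 4}) = 2
G(16) = mex({0, 1, 2, 4}) = 3
G(17) = mex({0, 1, 2, 4}) = 3
Observe that G(10)..G(17) = 0, 0, 1, 1, 2, 2, 3, 3 repeats G(0)..G(7) = 0, 0, 1, 1, 2, 2, 3, 3.
For k >= max(S) = 8, G(k) is determined by the previous 8 values G(k-8)..G(k-1); a window of 8 consecutive values has recurred shifted by 10, so by induction G(k + 10) = G(k) for all k >= 0: the sequence is periodic from the start with period 10.
One period: G(0..9) = 0, 0, 1, 1, 2, 2, 3, 3, 4, 4.
76 mod 10 = 6, so G(76) = G(6) = 3.

3


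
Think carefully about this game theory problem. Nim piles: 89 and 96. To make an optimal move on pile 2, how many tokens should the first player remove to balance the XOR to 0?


Piles: 89 and 96
Current XOR: 89 XOR 96 = 57 (non-zero, so this is an N-position).
To make the XOR zero, we need to find a move that balances the piles.
For pile 2 (size 96): target = 96 XOR 57 = 89
We reduce pile 2 from 96 to 89.
Tokens removed: 96 - 89 = 7
Verification: 89 XOR 89 = 0

7


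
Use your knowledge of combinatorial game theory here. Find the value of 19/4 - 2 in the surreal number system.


x = 19/4, y = 2
Converting to common denominator: 4
x = 19/4, y = 8/4
x - y = 19/4 - 2 = 11/4

11/4


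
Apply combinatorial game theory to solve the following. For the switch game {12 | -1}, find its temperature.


The game is {12 | -1}, a switch {a | b} with numbers a > b.
Cooling {a | b} by t gives {a - t | b + t}, which stops being hot when a - t = b + t, i.e. at t = (a - b)/2. So the temperature of a switch is (a - b)/2.
Temperature = (Left option - Right option) / 2
= (12 - (-1)) / 2
= 13 / 2
= 13/2

13/2


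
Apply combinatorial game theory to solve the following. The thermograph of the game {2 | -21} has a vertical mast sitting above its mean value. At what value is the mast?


Game = {2 | -21}, a switch {a | b} with numbers a > b.
Its thermograph has left wall a - t and right wall b + t, which meet at t = (a - b)/2, where both equal (a + b)/2. So the mast (mean value) is at (a + b)/2.
Mean = (2 + (-21))/2 = -19/2 = -19/2

-19/2


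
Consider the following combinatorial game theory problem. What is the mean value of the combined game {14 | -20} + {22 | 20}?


G1 = {14 | -20}, G2 = {22 | 20}
Each is a switch {a | b} with numbers a > b; its mean value is (a + b)/2, and mean value is additive over game sums: m(G1 + G2) = m(G1) + m(G2).
Mean of G1 = (14 + (-20))/2 = -6/2 = -3
Mean of G2 = (22 + (20))/2 = 42/2 = 21
Mean of G1 + G2 = -3 + 21 = 18

18


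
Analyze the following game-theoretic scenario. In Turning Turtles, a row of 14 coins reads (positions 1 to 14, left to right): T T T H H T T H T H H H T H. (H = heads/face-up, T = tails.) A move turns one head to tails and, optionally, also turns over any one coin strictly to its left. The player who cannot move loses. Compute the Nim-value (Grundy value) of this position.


Coins: T T T H H T T H T H H H T H
Key fact: a single head at position k behaves exactly like a Nim heap of size k (turning it to T and optionally flipping a coin at j < k corresponds to moving the heap from k to j, or to 0), and heads combine as a disjunctive sum (two heads at the same place would cancel, matching j XOR j = 0). So the Nim-value is the XOR of the 1-indexed positions of the heads.
Face-up positions (1-indexed): [4, 5, 8, 10, 11, 12, 14]
XOR 0 with 4: 0 XOR 4 = 4
XOR 4 with 5: 4 XOR 5 = 1
XOR 1 with 8: 1 XOR 8 = 9
XOR 9 with 10: 9 XOR 10 = 3
XOR 3 with 11: 3 XOR 11 = 8
XOR 8 with 12: 8 XOR 12 = 4
XOR 4 with 14: 4 XOR 14 = 10
Nim-value = 10

10


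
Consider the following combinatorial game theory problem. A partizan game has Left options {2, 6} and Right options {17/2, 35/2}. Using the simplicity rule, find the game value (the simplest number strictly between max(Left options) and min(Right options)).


Left options: {2, 6}, max = 6
Right options: {17/2, 35/2}, min = 17/2
All options are numbers and max(Left) < min(Right), so by the simplicity theorem the value is the simplest (earliest-born) number strictly between 6 and 17/2.
Integers 7 through 8 all lie strictly between 6 and 17/2.
Among integers, the simplest (lowest birthday = smallest |n|; 0 is born on day 0, +-n on day n) is 7.
No non-integer in the interval can be simpler: if x is a non-integer in the interval, then floor(x) or ceil(x) also lies in the interval (the interval contains an integer), and both are proper prefixes of x's sign expansion, i.e. born earlier. So the game value is 7.
Game value = 7

7


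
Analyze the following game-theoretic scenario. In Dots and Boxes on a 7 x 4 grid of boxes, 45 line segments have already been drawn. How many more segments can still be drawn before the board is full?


Grid: 7 x 4 boxes, i.e. 8 rows and 5 columns of dots.
Horizontal edges: (rows + 1) * cols = 8 * 4 = 32
Vertical edges: rows * (cols + 1) = 7 * 5 = 35
Total edges: 32 + 35 = 67
Edges drawn: 45
Remaining: 67 - 45 = 22

22


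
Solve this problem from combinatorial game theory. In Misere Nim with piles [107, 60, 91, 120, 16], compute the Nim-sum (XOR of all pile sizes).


We need the XOR (exclusive or) of all pile sizes.
After XOR-ing pile 1 (size 107): 0 XOR 107 = 107
After XOR-ing pile 2 (size 60): 107 XOR 60 = 87
After XOR-ing pile 3 (size 91): 87 XOR 91 = 12
After XOR-ing pile 4 (size 120): 12 XOR 120 = 116
After XOR-ing pile 5 (size 16): 116 XOR 16 = 100
The Nim-value of this position is 100.

100


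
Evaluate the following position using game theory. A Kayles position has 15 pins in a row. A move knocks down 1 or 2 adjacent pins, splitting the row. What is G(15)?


Kayles: a move removes 1 or 2 adjacent pins from a contiguous row.
Removing pins from a row of k leaves two independent rows (a, b) with a + b = k - 1 (one pin) or a + b = k - 2 (two pins); an end removal gives a = 0.
By Sprague-Grundy, G(k) = mex{ G(a) XOR G(b) } over all these splits. G(0) = 0.
G(1): splits (0,0):0^0=0 -> mex({0}) = 1
G(2): splits (0,1):0^1=1 (0,0):0^0=0 -> mex({0, 1}) = 2
G(3): splits (0,2):0^2=2 (1,1):1^1=0 (0,1):0^1=1 -> mex({0, 1, 2}) = 3
G(4): splits (0,3):0^3=3 (1,2):1^2=3 (0,2):0^2=2 (1,1):1^1=0 -> mex({0, 2, 3}) = 1
G(5): splits (0,4):0^1=1 (1,3):1^3=2 (2,2):2^2=0 (0,3):0^3=3 (1,2):1^2=3 -> mex({0, 1, 2, 3}) = 4
G(6) = mex({0, 1, 2, 4}) = 3
G(7) = mex({0, 1, 3, 4, 5}) = 2
G(8) = mex({0, 2, 3, 5, 6}) = 1
G(9) = mex({0, 1, 2, 3, 6, 7}) = 4
G(10) = mex({0, 1, 3, 4, 5, 7}) = 2
G(11) = mex({0, 1, 2, 3, 4, 5}) = 6
G(12) = mex({0, 1, 2, 3, 5, 6, 7}) = 4
G(13) = mex({0, 2, 3, 4, 6, 7}) = 1
G(14) = mex({0, 1, 4, 5, 6, 7}) = 2
G(15) = mex({0, 1, 2, 3, 4, 5, 6}) = 7
Therefore G(15) = 7.

7


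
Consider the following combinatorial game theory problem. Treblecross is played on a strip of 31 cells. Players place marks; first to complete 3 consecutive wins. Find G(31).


Treblecross: place X on empty cells; 3-in-a-row wins.
Playing within two cells of an existing X lets the opponent win at once, so sensible play treats the cells i-2..i+2 around each X as dead. The player left with no safe cell loses, so this is a normal-play take-away game on strips of safe cells.
Placing X at cell i (0-indexed) of a strip of k safe cells leaves independent strips of sizes max(0, i-2) and max(0, k-i-3). Hence G(k) = mex{ G(max(0,i-2)) XOR G(max(0,k-i-3)) : 0 <= i < k }, with G(0) = 0.
G(1): splits (0,0):0^0=0 -> mex({0}) = 1
G(2): splits (0,0):0^0=0 -> mex({0}) = 1
G(3): splits (0,0):0^0=0 -> mex({0}) = 1
G(4): splits (0,1):0^1=1 (0,0):0^0=0 -> mex({0, 1}) = 2
G(5): splits (0,2):0^1=1 (0,1):0^1=1 (0,0):0^0=0 -> mex({0, 1}) = 2
G(6) = mex({1}) = 0
G(7) = mex({0, 1, 2}) = 3
G(8) = mex({0, 1, 2}) = 3
G(9) = mex({0, 2}) = 1
G(10) = mex({0, 2, 3}) = 1
G(11) = mex({0, 3}) = 1
G(12) = mex({1, 3}) = 0
G(13) = mex({0, 1, 2, 3}) = 4
G(14) = mex({0, 1, 2}) = 3
G(15) = mex({0, 1, 2}) = 3
G(16) = mex({0, 1, 2, 4}) = 3
G(17) = mex({0, 1, 3, 4}) = 2
G(18) = mex({0, 1, 3, 4}) = 2
G(19) = mex({0, 1, 3, 5}) = 2
G(20) = mex({0, 1, 2, 3, 5}) = 4
G(21) = mex({0, 1, 2, 3, 5}) = 4
G(22) = mex({1, 2, 6}) = 0
G(23) = mex({0, 1, 2, 3, 4, 6}) = 5
G(24) = mex({0, 1, 2, 3, 4}) = 5
G(25) = mex({0, 1, 3, 4, 7}) = 2
G(26) = mex({0, 1, 3, 4, 5, 7}) = 2
G(27) = mex({0, 1, 3, 5}) = 2
G(28) = mex({0, 1, 2, 5}) = 3
G(29) = mex({0, 1, 2, 4, 5, 6}) = 3
G(30) = mex({1, 2, 4, 6}) = 0
G(31) = mex({0, 1, 2, 3, 4, 6}) = 5
Therefore G(31) = 5.

5


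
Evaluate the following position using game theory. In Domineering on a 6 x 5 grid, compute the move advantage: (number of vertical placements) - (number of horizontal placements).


Board is 6 x 5 (rows x cols).
Left (vertical) placements: (rows-1) * cols = 5 * 5 = 25
Right (horizontal) placements: rows * (cols-1) = 6 * 4 = 24
Advantage = Left - Right = 25 - 24 = 1

1


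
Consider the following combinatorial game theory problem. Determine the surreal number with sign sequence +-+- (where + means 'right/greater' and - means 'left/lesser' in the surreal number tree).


Sign expansion: +-+-
Rule: track bounds (lo, hi), initially (-inf, +inf). On '+', the current value becomes lo and we move to the simplest number in (value, hi): value + 1 if hi = +inf, otherwise the midpoint (value + hi)/2. On '-', the current value becomes hi and we move to value - 1 if lo = -inf, otherwise the midpoint (lo + value)/2.
Start at 0.
Step 1: sign = +, move right. Bounds: (0, +inf). Value = 1
Step 2: sign = -, move left. Bounds: (0, 1). Value = 1/2
Step 3: sign = +, move right. Bounds: (1/2, 1). Value = 3/4
Step 4: sign = -, move left. Bounds: (1/2, 3/4). Value = 5/8
The surreal number with sign expansion +-+- is 5/8.

5/8


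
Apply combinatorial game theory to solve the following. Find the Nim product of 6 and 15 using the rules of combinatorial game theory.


Nim multiplication is bilinear over XOR: (u XOR v) * w = (u*w) XOR (v*w).
So we split each operand into its bit components and XOR the pairwise Nim products.
6 = 2 + 4 (as XOR of powers of 2).
15 = 1 + 2 + 4 + 8 (as XOR of powers of 2).
Using the standard Nim-product table on single bits:
  2*2 = 3,   2*4 = 8,   2*8 = 12,
  4*4 = 6,   4*8 = 11,  8*8 = 13,
and  1*x = x (identity), k*l = l*k (commutative).
Pairwise Nim products:
  2 * 1 = 2
  2 * 2 = 3
  2 * 4 = 8
  2 * 8 = 12
  4 * 1 = 4
  4 * 2 = 8
  4 * 4 = 6
  4 * 8 = 11
XOR them: 2 XOR 3 XOR 8 XOR 12 XOR 4 XOR 8 XOR 6 XOR 11 = 4.
Result: 6 * 15 = 4 (in Nim).

4


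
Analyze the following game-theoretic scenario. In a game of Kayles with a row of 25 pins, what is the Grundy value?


Kayles: a move removes 1 or 2 adjacent pins from a contiguous row.
Removing pins from a row of k leaves two independent rows (a, b) with a + b = k - 1 (one pin) or a + b = k - 2 (two pins); an end removal gives a = 0.
By Sprague-Grundy, G(k) = mex{ G(a) XOR G(b) } over all these splits. G(0) = 0.
G(1): splits (0,0):0^0=0 -> mex({0}) = 1
G(2): splits (0,1):0^1=1 (0,0):0^0=0 -> mex({0, 1}) = 2
G(3): splits (0,2):0^2=2 (1,1):1^1=0 (0,1):0^1=1 -> mex({0, 1, 2}) = 3
G(4): splits (0,3):0^3=3 (1,2):1^2=3 (0,2):0^2=2 (1,1):1^1=0 -> mex({0, 2, 3}) = 1
G(5): splits (0,4):0^1=1 (1,3):1^3=2 (2,2):2^2=0 (0,3):0^3=3 (1,2):1^2=3 -> mex({0, 1, 2, 3}) = 4
G(6) = mex({0, 1, 2, 4}) = 3
G(7) = mex({0, 1, 3, 4, 5}) = 2
G(8) = mex({0, 2, 3, 5, 6}) = 1
G(9) = mex({0, 1, 2, 3, 6, 7}) = 4
G(10) = mex({0, 1, 3, 4, 5, 7}) = 2
G(11) = mex({0, 1, 2, 3, 4, 5}) = 6
G(12) = mex({0, 1, 2, 3, 5, 6, 7}) = 4
G(13) = mex({0, 2, 3, 4, 6, 7}) = 1
G(14) = mex({0, 1, 4, 5, 6, 7}) = 2
G(15) = mex({0, 1, 2, 3, 4, 5, 6}) = 7
G(16) = mex({0, 2, 3, 5, 6, 7}) = 1
G(17) = mex({0, 1, 2, 3, 5, 6, 7}) = 4
G(18) = mex({0, 1, 2, 4, 5, 6}) = 3
G(19) = mex({0, 1, 3, 4, 5, 7}) = 2
G(20) = mex({0, 2, 3, 4, 5, 6, 7}) = 1
G(21) = mex({0, 1, 2, 3, 5, 6, 7}) = 4
G(22) = mex({0, 1, 2, 3, 4, 5, 7}) = 6
G(23) = mex({0, 1, 2, 3, 4, 5, 6}) = 7
G(24) = mex({0, 1, 2, 3, 5, 6, 7}) = 4
G(25) = mex({0, 2, 3, 4, 6, 7}) = 1
Therefore G(25) = 1.

1


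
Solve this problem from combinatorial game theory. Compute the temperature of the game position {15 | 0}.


The game is {15 | 0}, a switch {a | b} with numbers a > b.
Cooling {a | b} by t gives {a - t | b + t}, which stops being hot when a - t = b + t, i.e. at t = (a - b)/2. So the temperature of a switch is (a - b)/2.
Temperature = (Left option - Right option) / 2
= (15 - (0)) / 2
= 15 / 2
= 15/2

15/2


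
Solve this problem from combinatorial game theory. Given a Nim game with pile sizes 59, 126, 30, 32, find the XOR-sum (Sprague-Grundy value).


We need the XOR (exclusive or) of all pile sizes.
After XOR-ing pile 1 (size 59): 0 XOR 59 = 59
After XOR-ing pile 2 (size 126): 59 XOR 126 = 69
After XOR-ing pile 3 (size 30): 69 XOR 30 = 91
After XOR-ing pile 4 (size 32): 91 XOR 32 = 123
The Nim-value of this position is 123.

123


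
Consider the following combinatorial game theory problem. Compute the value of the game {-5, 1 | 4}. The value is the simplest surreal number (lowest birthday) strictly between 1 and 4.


Left options: {-5, 1}, max = 1
Right options: {4}, min = 4
All options are numbers and max(Left) < min(Right), so by the simplicity theorem the value is the simplest (earliest-born) number strictly between 1 and 4.
Integers 2 through 3 all lie strictly between 1 and 4.
Among integers, the simplest (lowest birthday = smallest |n|; 0 is born on day 0, +-n on day n) is 2.
No non-integer in the interval can be simpler: if x is a non-integer in the interval, then floor(x) or ceil(x) also lies in the interval (the interval contains an integer), and both are proper prefixes of x's sign expansion, i.e. born earlier. So the game value is 2.
Game value = 2

2


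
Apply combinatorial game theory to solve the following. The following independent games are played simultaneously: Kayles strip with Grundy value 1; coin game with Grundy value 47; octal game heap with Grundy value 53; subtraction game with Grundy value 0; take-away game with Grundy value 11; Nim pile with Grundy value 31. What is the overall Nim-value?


By the Sprague-Grundy theorem, the Grundy value of a sum of games is the XOR of individual Grundy values.
Kayles strip: Grundy value = 1. Running XOR: 0 XOR 1 = 1
coin game: Grundy value = 47. Running XOR: 1 XOR 47 = 46
octal game heap: Grundy value = 53. Running XOR: 46 XOR 53 = 27
subtraction game: Grundy value = 0. Running XOR: 27 XOR 0 = 27
take-away game: Grundy value = 11. Running XOR: 27 XOR 11 = 16
Nim pile: Grundy value = 31. Running XOR: 16 XOR 31 = 15
The combined Grundy value is 15.

15


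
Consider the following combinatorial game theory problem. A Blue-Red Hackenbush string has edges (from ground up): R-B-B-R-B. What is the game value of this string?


Edges (from ground): R-B-B-R-B
By Berlekamp's sign-expansion rule, a Blue-Red Hackenbush stalk has the value of the surreal number whose sign sequence is the edge sequence with B -> + and R -> -.
Sign sequence: -++-+
Trace the sign expansion in the surreal number tree, starting from 0:
Edge 1: R (sign -) -> bounds (-inf, 0), value = -1
Edge 2: B (sign +) -> bounds (-1, 0), value = -1/2
Edge 3: B (sign +) -> bounds (-1/2, 0), value = -1/4
Edge 4: R (sign -) -> bounds (-1/2, -1/4), value = -3/8
Edge 5: B (sign +) -> bounds (-3/8, -1/4), value = -5/16
Game value = -5/16

-5/16


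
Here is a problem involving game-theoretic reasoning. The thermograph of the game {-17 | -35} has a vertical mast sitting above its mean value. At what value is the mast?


Game = {-17 | -35}, a switch {a | b} with numbers a > b.
Its thermograph has left wall a - t and right wall b + t, which meet at t = (a - b)/2, where both equal (a + b)/2. So the mast (mean value) is at (a + b)/2.
Mean = (-17 + (-35))/2 = -52/2 = -26

-26


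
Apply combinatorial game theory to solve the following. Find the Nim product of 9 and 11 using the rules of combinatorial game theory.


Nim multiplication is bilinear over XOR: (u XOR v) * w = (u*w) XOR (v*w).
So we split each operand into its bit components and XOR the pairwise Nim products.
9 = 1 + 8 (as XOR of powers of 2).
11 = 1 + 2 + 8 (as XOR of powers of 2).
Using the standard Nim-product table on single bits:
  2*2 = 3,   2*4 = 8,   2*8 = 12,
  4*4 = 6,   4*8 = 11,  8*8 = 13,
and  1*x = x (identity), k*l = l*k (commutative).
Pairwise Nim products:
  1 * 1 = 1
  1 * 2 = 2
  1 * 8 = 8
  8 * 1 = 8
  8 * 2 = 12
  8 * 8 = 13
XOR them: 1 XOR 2 XOR 8 XOR 8 XOR 12 XOR 13 = 2.
Result: 9 * 11 = 2 (in Nim).

2


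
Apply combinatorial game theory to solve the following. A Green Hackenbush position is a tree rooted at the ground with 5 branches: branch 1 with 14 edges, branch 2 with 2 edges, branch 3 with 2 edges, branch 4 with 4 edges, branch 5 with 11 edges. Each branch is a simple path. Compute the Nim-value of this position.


The tree has 5 branches from the ground vertex.
In Green Hackenbush, the Nim-value of a simple path of length k is k.
Branch 1: length 14, Nim-value = 14
Branch 2: length 2, Nim-value = 2
Branch 3: length 2, Nim-value = 2
Branch 4: length 4, Nim-value = 4
Branch 5: length 11, Nim-value = 11
Total Nim-value = XOR of all branch values:
0 XOR 14 = 14
14 XOR 2 = 12
12 XOR 2 = 14
14 XOR 4 = 10
10 XOR 11 = 1
Nim-value of the tree = 1

1


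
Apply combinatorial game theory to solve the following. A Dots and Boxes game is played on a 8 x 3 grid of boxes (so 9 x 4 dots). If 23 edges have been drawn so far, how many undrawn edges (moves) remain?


Grid: 8 x 3 boxes, i.e. 9 rows and 4 columns of dots.
Horizontal edges: (rows + 1) * cols = 9 * 3 = 27
Vertical edges: rows * (cols + 1) = 8 * 4 = 32
Total edges: 27 + 32 = 59
Edges drawn: 23
Remaining: 59 - 23 = 36

36


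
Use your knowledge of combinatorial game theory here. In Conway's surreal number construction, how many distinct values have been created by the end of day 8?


Day 0: {|} = 0 is born. Count = 1.
Day n: the number of surreal numbers born by day n is 2^(n+1) - 1.
By day 0: 2^1 - 1 = 1
By day 1: 2^2 - 1 = 3
By day 2: 2^3 - 1 = 7
By day 3: 2^4 - 1 = 15
By day 4: 2^5 - 1 = 31
By day 5: 2^6 - 1 = 63
By day 6: 2^7 - 1 = 127
By day 7: 2^8 - 1 = 255
By day 8: 2^9 - 1 = 511
By day 8: 511 surreal numbers.

511


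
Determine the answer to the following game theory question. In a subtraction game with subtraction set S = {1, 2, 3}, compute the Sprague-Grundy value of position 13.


The subtraction set is S = {1, 2, 3}.
G(k) = mex{ G(k - s) : s in S, s <= k }. We compute iteratively: G(0) = 0.
G(1) = mex({0}) = 1
G(2) = mex({0, 1}) = 2
G(3) = mex({0, 1, 2}) = 3
G(4) = mex({1, 2, 3}) = 0
G(5) = mex({0, 2, 3}) = 1
G(6) = mex({0, 1, 3}) = 2
Observe that G(4)..G(6) = 0, 1, 2 repeats G(0)..G(2) = 0, 1, 2.
For k >= max(S) = 3, G(k) is determined by the previous 3 values G(k-3)..G(k-1); a window of 3 consecutive values has recurred shifted by 4, so by induction G(k + 4) = G(k) for all k >= 0: the sequence is periodic from the start with period 4.
One period: G(0..3) = 0, 1, 2, 3.
13 mod 4 = 1, so G(13) = G(1) = 1.

1


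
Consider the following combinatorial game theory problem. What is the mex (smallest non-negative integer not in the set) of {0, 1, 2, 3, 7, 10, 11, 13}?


Set = {0, 1, 2, 3, 7, 10, 11, 13}
0 is in the set.
1 is in the set.
2 is in the set.
3 is in the set.
4 is NOT in the set. This is the mex.
mex = 4

4


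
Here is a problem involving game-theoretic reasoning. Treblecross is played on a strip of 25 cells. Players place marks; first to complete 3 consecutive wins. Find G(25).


Treblecross: place X on empty cells; 3-in-a-row wins.
Playing within two cells of an existing X lets the opponent win at once, so sensible play treats the cells i-2..i+2 around each X as dead. The player left with no safe cell loses, so this is a normal-play take-away game on strips of safe cells.
Placing X at cell i (0-indexed) of a strip of k safe cells leaves independent strips of sizes max(0, i-2) and max(0, k-i-3). Hence G(k) = mex{ G(max(0,i-2)) XOR G(max(0,k-i-3)) : 0 <= i < k }, with G(0) = 0.
G(1): splits (0,0):0^0=0 -> mex({0}) = 1
G(2): splits (0,0):0^0=0 -> mex({0}) = 1
G(3): splits (0,0):0^0=0 -> mex({0}) = 1
G(4): splits (0,1):0^1=1 (0,0):0^0=0 -> mex({0, 1}) = 2
G(5): splits (0,2):0^1=1 (0,1):0^1=1 (0,0):0^0=0 -> mex({0, 1}) = 2
G(6) = mex({1}) = 0
G(7) = mex({0, 1, 2}) = 3
G(8) = mex({0, 1, 2}) = 3
G(9) = mex({0, 2}) = 1
G(10) = mex({0, 2, 3}) = 1
G(11) = mex({0, 3}) = 1
G(12) = mex({1, 3}) = 0
G(13) = mex({0, 1, 2, 3}) = 4
G(14) = mex({0, 1, 2}) = 3
G(15) = mex({0, 1, 2}) = 3
G(16) = mex({0, 1, 2, 4}) = 3
G(17) = mex({0, 1, 3, 4}) = 2
G(18) = mex({0, 1, 3, 4}) = 2
G(19) = mex({0, 1, 3, 5}) = 2
G(20) = mex({0, 1, 2, 3, 5}) = 4
G(21) = mex({0, 1, 2, 3, 5}) = 4
G(22) = mex({1, 2, 6}) = 0
G(23) = mex({0, 1, 2, 3, 4, 6}) = 5
G(24) = mex({0, 1, 2, 3, 4}) = 5
G(25) = mex({0, 1, 3, 4, 7}) = 2
Therefore G(25) = 2.

2
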